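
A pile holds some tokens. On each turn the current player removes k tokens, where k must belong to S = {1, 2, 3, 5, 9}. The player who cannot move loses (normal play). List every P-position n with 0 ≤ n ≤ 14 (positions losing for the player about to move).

0, 4, 8, 12

n :  0  1  2  3  4  5  6  7  8  9 10 11 12 13 14
G :  0  1  2  3  0  1  2  3  0  1  2  3  0  1  2
P-positions are exactly the n with G(n) = 0.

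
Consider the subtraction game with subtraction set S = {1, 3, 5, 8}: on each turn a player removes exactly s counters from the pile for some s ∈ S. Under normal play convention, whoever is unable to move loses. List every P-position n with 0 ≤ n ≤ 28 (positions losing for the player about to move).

n :  0  1  2  3  4  5  6  7  8  9 10 11 12 13 14 15 16 17 18 19 20 21 22 23 24 25 26 27 28
G :  0  1  0  1  0  1  0  1  2  3  2  3  2  0  1  0  1  0  1  0  1  2  3  2  3  2  0  1  0
P-positions are exactly the n with G(n) = 0.

0, 2, 4, 6, 13, 15, 17, 19, 26, 28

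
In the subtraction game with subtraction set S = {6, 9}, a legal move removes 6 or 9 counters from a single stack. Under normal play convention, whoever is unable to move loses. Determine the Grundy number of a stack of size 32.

0

n :  0  1  2  3  4  5  6  7  8  9 10 11 12 13 14 15 16 17 18 19 20 21 22 23 24 25 26 27 28 29 30 31 32
G :  0  0  0  0  0  0  1  1  1  1  1  1  2  2  2  0  0  0  0  0  0  1  1  1  1  1  1  2  2  2  0  0  0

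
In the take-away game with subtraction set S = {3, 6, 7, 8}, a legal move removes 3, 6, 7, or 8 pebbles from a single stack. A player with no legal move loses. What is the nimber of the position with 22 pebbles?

0

G(0) = 0
G(1) = mex{} = 0
G(2) = mex{} = 0
G(3) = mex{0} = 1
G(4) = mex{0} = 1
G(5) = mex{0} = 1
G(6) = mex{1,0} = 2
G(7) = mex{1,0,0} = 2
G(8) = mex{1,0,0,0} = 2
G(9) = mex{2,1,0,0} = 3
G(10) = mex{2,1,1,0} = 3
G(11) = mex{2,1,1,1} = 0
G(12) = mex{3,2,1,1} = 0
G(13) = mex{3,2,2,1} = 0
G(14) = mex{0,2,2,2} = 1
G(15) = mex{0,3,2,2} = 1
G(16) = mex{0,3,3,2} = 1
G(17) = mex{1,0,3,3} = 2
G(18) = mex{1,0,0,3} = 2
G(19) = mex{1,0,0,0} = 2
G(20) = mex{2,1,0,0} = 3
G(21) = mex{2,1,1,0} = 3
G(22) = mex{2,1,1,1} = 0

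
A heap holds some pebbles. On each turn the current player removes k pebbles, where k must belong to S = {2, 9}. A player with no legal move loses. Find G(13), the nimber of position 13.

n :  0  1  2  3  4  5  6  7  8  9 10 11 12 13
G :  0  0  1  1  0  0  1  1  0  2  1  0  0  1

1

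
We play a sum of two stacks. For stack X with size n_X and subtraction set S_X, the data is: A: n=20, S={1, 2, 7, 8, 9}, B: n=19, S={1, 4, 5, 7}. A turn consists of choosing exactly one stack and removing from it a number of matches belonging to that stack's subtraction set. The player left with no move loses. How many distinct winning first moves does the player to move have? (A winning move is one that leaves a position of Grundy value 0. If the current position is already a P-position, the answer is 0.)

0

Stack A, S = {1, 2, 7, 8, 9}:
n :  0  1  2  3  4  5  6  7  8  9 10 11 12 13 14 15 16 17 18 19 20
G :  0  1  2  0  1  2  0  1  2  3  4  5  3  4  5  3  0  1  2  0  1
G_A(20) = 1.
Stack B, S = {1, 4, 5, 7}:
n :  0  1  2  3  4  5  6  7  8  9 10 11 12 13 14 15 16 17 18 19
G :  0  1  0  1  2  3  2  3  0  1  0  1  2  3  2  3  0  1  0  1
G_B(19) = 1.
Combined Grundy value = 1 ⊕ 1 = 0.
A winning move leaves total XOR = 0, i.e. changes one component's Grundy value g to g ⊕ X where X is the current total.
Stack A: target g' = 1⊕0 = 1, but every legal move changes the Grundy value (mex property), so 0 moves.
Stack B: target g' = 1⊕0 = 1, but every legal move changes the Grundy value (mex property), so 0 moves.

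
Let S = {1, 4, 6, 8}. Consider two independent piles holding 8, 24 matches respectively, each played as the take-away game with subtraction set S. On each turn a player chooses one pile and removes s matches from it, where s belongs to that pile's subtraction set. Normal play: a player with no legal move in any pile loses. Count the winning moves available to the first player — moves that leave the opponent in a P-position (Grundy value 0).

All piles use S = {1, 4, 6, 8}:
n :  0  1  2  3  4  5  6  7  8  9 10 11 12 13 14 15 16 17 18 19 20 21 22 23 24
G :  0  1  0  1  2  0  1  0  1  2  3  2  0  1  0  1  2  0  1  0  1  2  3  2  0
Pile A: G(8) = 1.
Pile B: G(24) = 0.
Combined Grundy value = 1 ⊕ 0 = 1.
A winning move leaves total XOR = 0, i.e. changes one component's Grundy value g to g ⊕ X where X is the current total.
Pile A: need g' = 1⊕1 = 0. Options: 8−1→G=0, 8−4→G=2, 8−6→G=0, 8−8→G=0. Hits: 3.
Pile B: need g' = 0⊕1 = 1. Options: 24−1→G=2, 24−4→G=1, 24−6→G=1, 24−8→G=2. Hits: 2.

5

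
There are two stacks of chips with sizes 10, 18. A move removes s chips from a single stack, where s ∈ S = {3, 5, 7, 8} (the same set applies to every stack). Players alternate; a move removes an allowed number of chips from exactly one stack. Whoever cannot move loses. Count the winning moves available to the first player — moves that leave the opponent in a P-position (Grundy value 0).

2

All stacks use S = {3, 5, 7, 8}:
n :  0  1  2  3  4  5  6  7  8  9 10 11 12 13 14 15 16 17 18
G :  0  0  0  1  1  1  2  2  2  3  3  0  0  0  1  1  1  2  2
Stack A: G(10) = 3.
Stack B: G(18) = 2.
Combined Grundy value = 3 ⊕ 2 = 1.
A winning move leaves total XOR = 0, i.e. changes one component's Grundy value g to g ⊕ X where X is the current total.
Stack A: need g' = 3⊕1 = 2. Options: 10−3→G=2, 10−5→G=1, 10−7→G=1, 10−8→G=0. Hits: 1.
Stack B: need g' = 2⊕1 = 3. Options: 18−3→G=1, 18−5→G=0, 18−7→G=0, 18−8→G=3. Hits: 1.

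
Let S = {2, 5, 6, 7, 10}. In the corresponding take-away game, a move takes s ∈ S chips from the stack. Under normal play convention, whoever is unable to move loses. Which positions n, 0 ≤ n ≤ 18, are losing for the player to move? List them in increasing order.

n :  0  1  2  3  4  5  6  7  8  9 10 11 12 13 14 15 16 17 18
G :  0  0  1  1  0  2  1  3  2  2  3  3  0  0  1  1  0  2  1
P-positions are exactly the n with G(n) = 0.

0, 1, 4, 12, 13, 16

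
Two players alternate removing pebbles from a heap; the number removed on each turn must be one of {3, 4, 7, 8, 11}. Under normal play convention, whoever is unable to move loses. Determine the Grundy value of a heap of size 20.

G(0) = 0
G(1) = mex{} = 0
G(2) = mex{} = 0
G(3) = mex{0} = 1
G(4) = mex{0,0} = 1
G(5) = mex{0,0} = 1
G(6) = mex{1,0} = 2
G(7) = mex{1,1,0} = 2
G(8) = mex{1,1,0,0} = 2
G(9) = mex{2,1,0,0} = 3
G(10) = mex{2,2,1,0} = 3
G(11) = mex{2,2,1,1,0} = 3
G(12) = mex{3,2,1,1,0} = 4
G(13) = mex{3,3,2,1,0} = 4
G(14) = mex{3,3,2,2,1} = 0
G(15) = mex{4,3,2,2,1} = 0
G(16) = mex{4,4,3,2,1} = 0
G(17) = mex{0,4,3,3,2} = 1
G(18) = mex{0,0,3,3,2} = 1
G(19) = mex{0,0,4,3,2} = 1
G(20) = mex{1,0,4,4,3} = 2

2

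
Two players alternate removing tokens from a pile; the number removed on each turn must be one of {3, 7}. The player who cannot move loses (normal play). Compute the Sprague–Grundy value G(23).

G(0) = 0
G(1) = mex{} = 0
G(2) = mex{} = 0
G(3) = mex{0} = 1
G(4) = mex{0} = 1
G(5) = mex{0} = 1
G(6) = mex{1} = 0
G(7) = mex{1,0} = 2
G(8) = mex{1,0} = 2
G(9) = mex{0,0} = 1
G(10) = mex{2,1} = 0
G(11) = mex{2,1} = 0
G(12) = mex{1,1} = 0
G(13) = mex{0,0} = 1
G(14) = mex{0,2} = 1
G(15) = mex{0,2} = 1
G(16) = mex{1,1} = 0
G(17) = mex{1,0} = 2
G(18) = mex{1,0} = 2
G(19) = mex{0,0} = 1
G(20) = mex{2,1} = 0
G(21) = mex{2,1} = 0
G(22) = mex{1,1} = 0
G(23) = mex{0,0} = 1

1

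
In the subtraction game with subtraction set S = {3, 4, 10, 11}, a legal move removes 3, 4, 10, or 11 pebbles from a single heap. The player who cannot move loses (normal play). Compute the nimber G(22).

G(0) = 0
G(1) = mex{} = 0
G(2) = mex{} = 0
G(3) = mex{0} = 1
G(4) = mex{0,0} = 1
G(5) = mex{0,0} = 1
G(6) = mex{1,0} = 2
G(7) = mex{1,1} = 0
G(8) = mex{1,1} = 0
G(9) = mex{2,1} = 0
G(10) = mex{0,2,0} = 1
G(11) = mex{0,0,0,0} = 1
G(12) = mex{0,0,0,0} = 1
G(13) = mex{1,0,1,0} = 2
G(14) = mex{1,1,1,1} = 0
G(15) = mex{1,1,1,1} = 0
G(16) = mex{2,1,2,1} = 0
G(17) = mex{0,2,0,2} = 1
G(18) = mex{0,0,0,0} = 1
G(19) = mex{0,0,0,0} = 1
G(20) = mex{1,0,1,0} = 2
G(21) = mex{1,1,1,1} = 0
G(22) = mex{1,1,1,1} = 0

0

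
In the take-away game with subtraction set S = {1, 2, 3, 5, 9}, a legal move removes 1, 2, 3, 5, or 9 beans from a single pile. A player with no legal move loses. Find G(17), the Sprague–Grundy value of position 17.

1

n :  0  1  2  3  4  5  6  7  8  9 10 11 12 13 14 15 16 17
G :  0  1  2  3  0  1  2  3  0  1  2  3  0  1  2  3  0  1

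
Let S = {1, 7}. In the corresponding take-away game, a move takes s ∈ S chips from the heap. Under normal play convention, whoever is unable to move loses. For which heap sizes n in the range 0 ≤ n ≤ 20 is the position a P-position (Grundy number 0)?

0, 2, 4, 6, 8, 10, 12, 14, 16, 18, 20

n :  0  1  2  3  4  5  6  7  8  9 10 11 12 13 14 15 16 17 18 19 20
G :  0  1  0  1  0  1  0  1  0  1  0  1  0  1  0  1  0  1  0  1  0
P-positions are exactly the n with G(n) = 0.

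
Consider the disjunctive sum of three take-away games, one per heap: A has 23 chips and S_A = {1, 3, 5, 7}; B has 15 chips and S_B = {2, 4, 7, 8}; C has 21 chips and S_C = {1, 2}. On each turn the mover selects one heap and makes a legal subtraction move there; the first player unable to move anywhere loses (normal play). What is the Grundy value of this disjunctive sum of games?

3

Heap A, S = {1, 3, 5, 7}:
n :  0  1  2  3  4  5  6  7  8  9 10 11 12 13 14 15 16 17 18 19 20 21 22 23
G :  0  1  0  1  0  1  0  1  0  1  0  1  0  1  0  1  0  1  0  1  0  1  0  1
G_A(23) = 1.
Heap B, S = {2, 4, 7, 8}:
G(0) = 0
G(1) = mex{} = 0
G(2) = mex{0} = 1
G(3) = mex{0} = 1
G(4) = mex{1,0} = 2
G(5) = mex{1,0} = 2
G(6) = mex{2,1} = 0
G(7) = mex{2,1,0} = 3
G(8) = mex{0,2,0,0} = 1
G(9) = mex{3,2,1,0} = 4
G(10) = mex{1,0,1,1} = 2
G(11) = mex{4,3,2,1} = 0
G(12) = mex{2,1,2,2} = 0
G(13) = mex{0,4,0,2} = 1
G(14) = mex{0,2,3,0} = 1
G(15) = mex{1,0,1,3} = 2
G_B(15) = 2.
Heap C, S = {1, 2}:
G(0) = 0
G(1) = mex{0} = 1
G(2) = mex{1,0} = 2
G(3) = mex{2,1} = 0
G(4) = mex{0,2} = 1
G(5) = mex{1,0} = 2
G(6) = mex{2,1} = 0
G(7) = mex{0,2} = 1
G(8) = mex{1,0} = 2
G(9) = mex{2,1} = 0
G(10) = mex{0,2} = 1
G(11) = mex{1,0} = 2
G(12) = mex{2,1} = 0
G(13) = mex{0,2} = 1
G(14) = mex{1,0} = 2
G(15) = mex{2,1} = 0
G(16) = mex{0,2} = 1
G(17) = mex{1,0} = 2
G(18) = mex{2,1} = 0
G(19) = mex{0,2} = 1
G(20) = mex{1,0} = 2
G(21) = mex{2,1} = 0
G_C(21) = 0.
Combined Grundy value = 1 ⊕ 2 ⊕ 0 = 3.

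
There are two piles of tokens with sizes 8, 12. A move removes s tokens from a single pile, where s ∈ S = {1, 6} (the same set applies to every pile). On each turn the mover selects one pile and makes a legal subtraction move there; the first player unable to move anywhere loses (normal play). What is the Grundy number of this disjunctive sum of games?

0

All piles use S = {1, 6}:
n :  0  1  2  3  4  5  6  7  8  9 10 11 12
G :  0  1  0  1  0  1  2  0  1  0  1  0  1
Pile A: G(8) = 1.
Pile B: G(12) = 1.
Combined Grundy value = 1 ⊕ 1 = 0.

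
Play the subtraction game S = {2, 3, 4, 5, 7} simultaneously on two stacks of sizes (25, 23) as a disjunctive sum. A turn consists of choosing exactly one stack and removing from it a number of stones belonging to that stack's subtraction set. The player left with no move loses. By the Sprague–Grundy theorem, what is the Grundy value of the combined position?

All stacks use S = {2, 3, 4, 5, 7}:
n :  0  1  2  3  4  5  6  7  8  9 10 11 12 13 14 15 16 17 18 19 20 21 22 23 24 25
G :  0  0  1  1  2  2  3  3  4  0  0  1  1  2  2  3  3  4  0  0  1  1  2  2  3  3
Stack A: G(25) = 3.
Stack B: G(23) = 2.
Combined Grundy value = 3 ⊕ 2 = 1.

1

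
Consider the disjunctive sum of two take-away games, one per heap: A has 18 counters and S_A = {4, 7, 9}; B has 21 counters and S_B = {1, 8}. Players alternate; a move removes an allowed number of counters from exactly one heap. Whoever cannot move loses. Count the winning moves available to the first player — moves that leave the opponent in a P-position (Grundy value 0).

Heap A, S = {4, 7, 9}:
n :  0  1  2  3  4  5  6  7  8  9 10 11 12 13 14 15 16 17 18
G :  0  0  0  0  1  1  1  1  2  2  2  2  3  0  0  0  0  1  1
G_A(18) = 1.
Heap B, S = {1, 8}:
n :  0  1  2  3  4  5  6  7  8  9 10 11 12 13 14 15 16 17 18 19 20 21
G :  0  1  0  1  0  1  0  1  2  0  1  0  1  0  1  0  1  2  0  1  0  1
G_B(21) = 1.
Combined Grundy value = 1 ⊕ 1 = 0.
A winning move leaves total XOR = 0, i.e. changes one component's Grundy value g to g ⊕ X where X is the current total.
Heap A: target g' = 1⊕0 = 1, but every legal move changes the Grundy value (mex property), so 0 moves.
Heap B: target g' = 1⊕0 = 1, but every legal move changes the Grundy value (mex property), so 0 moves.

0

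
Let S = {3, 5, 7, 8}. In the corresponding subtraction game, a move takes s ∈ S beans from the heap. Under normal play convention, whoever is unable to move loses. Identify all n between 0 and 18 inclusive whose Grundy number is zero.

0, 1, 2, 11, 12, 13

G(0) = 0
G(1) = mex{} = 0
G(2) = mex{} = 0
G(3) = mex{0} = 1
G(4) = mex{0} = 1
G(5) = mex{0,0} = 1
G(6) = mex{1,0} = 2
G(7) = mex{1,0,0} = 2
G(8) = mex{1,1,0,0} = 2
G(9) = mex{2,1,0,0} = 3
G(10) = mex{2,1,1,0} = 3
G(11) = mex{2,2,1,1} = 0
G(12) = mex{3,2,1,1} = 0
G(13) = mex{3,2,2,1} = 0
G(14) = mex{0,3,2,2} = 1
G(15) = mex{0,3,2,2} = 1
G(16) = mex{0,0,3,2} = 1
G(17) = mex{1,0,3,3} = 2
G(18) = mex{1,0,0,3} = 2
P-positions are exactly the n with G(n) = 0.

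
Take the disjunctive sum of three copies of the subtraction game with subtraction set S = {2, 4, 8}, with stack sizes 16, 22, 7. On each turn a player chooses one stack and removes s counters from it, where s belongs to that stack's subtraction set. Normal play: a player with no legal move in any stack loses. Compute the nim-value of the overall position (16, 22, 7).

0

All stacks use S = {2, 4, 8}:
n :  0  1  2  3  4  5  6  7  8  9 10 11 12 13 14 15 16 17 18 19 20 21 22
G :  0  0  1  1  2  2  0  0  1  1  2  2  0  0  1  1  2  2  0  0  1  1  2
Stack A: G(16) = 2.
Stack B: G(22) = 2.
Stack C: G(7) = 0.
Combined Grundy value = 2 ⊕ 2 ⊕ 0 = 0.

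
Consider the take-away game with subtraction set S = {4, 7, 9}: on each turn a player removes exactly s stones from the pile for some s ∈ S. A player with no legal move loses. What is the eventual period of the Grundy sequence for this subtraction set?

13

G(0) = 0
G(1) = mex{} = 0
G(2) = mex{} = 0
G(3) = mex{} = 0
G(4) = mex{0} = 1
G(5) = mex{0} = 1
G(6) = mex{0} = 1
G(7) = mex{0,0} = 1
G(8) = mex{1,0} = 2
G(9) = mex{1,0,0} = 2
G(10) = mex{1,0,0} = 2
G(11) = mex{1,1,0} = 2
G(12) = mex{2,1,0} = 3
G(13) = mex{2,1,1} = 0
G(14) = mex{2,1,1} = 0
G(15) = mex{2,2,1} = 0
G(16) = mex{3,2,1} = 0
G(17) = mex{0,2,2} = 1
G(18) = mex{0,2,2} = 1
G(19) = mex{0,3,2} = 1
G(20) = mex{0,0,2} = 1
G(21) = mex{1,0,3} = 2
G(22) = mex{1,0,0} = 2
G(23) = mex{1,0,0} = 2
G(24) = mex{1,1,0} = 2
G(25) = mex{2,1,0} = 3
G(26) = mex{2,1,1} = 0
G(27) = mex{2,1,1} = 0
G(n+13) = G(n) holds for n = 0,…,8 (a full window of length max(S) = 9), so the sequence is purely periodic with period 13.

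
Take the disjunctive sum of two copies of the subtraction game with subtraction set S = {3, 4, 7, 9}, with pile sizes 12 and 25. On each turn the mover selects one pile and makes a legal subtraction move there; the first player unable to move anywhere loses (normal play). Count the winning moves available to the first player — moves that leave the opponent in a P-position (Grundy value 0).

All piles use S = {3, 4, 7, 9}:
G(0) = 0
G(1) = mex{} = 0
G(2) = mex{} = 0
G(3) = mex{0} = 1
G(4) = mex{0,0} = 1
G(5) = mex{0,0} = 1
G(6) = mex{1,0} = 2
G(7) = mex{1,1,0} = 2
G(8) = mex{1,1,0} = 2
G(9) = mex{2,1,0,0} = 3
G(10) = mex{2,2,1,0} = 3
G(11) = mex{2,2,1,0} = 3
G(12) = mex{3,2,1,1} = 0
G(13) = mex{3,3,2,1} = 0
G(14) = mex{3,3,2,1} = 0
G(15) = mex{0,3,2,2} = 1
G(16) = mex{0,0,3,2} = 1
G(17) = mex{0,0,3,2} = 1
G(18) = mex{1,0,3,3} = 2
G(19) = mex{1,1,0,3} = 2
G(20) = mex{1,1,0,3} = 2
G(21) = mex{2,1,0,0} = 3
G(22) = mex{2,2,1,0} = 3
G(23) = mex{2,2,1,0} = 3
G(24) = mex{3,2,1,1} = 0
G(25) = mex{3,3,2,1} = 0
Pile A: G(12) = 0.
Pile B: G(25) = 0.
Combined Grundy value = 0 ⊕ 0 = 0.
A winning move leaves total XOR = 0, i.e. changes one component's Grundy value g to g ⊕ X where X is the current total.
Pile A: target g' = 0⊕0 = 0, but every legal move changes the Grundy value (mex property), so 0 moves.
Pile B: target g' = 0⊕0 = 0, but every legal move changes the Grundy value (mex property), so 0 moves.

0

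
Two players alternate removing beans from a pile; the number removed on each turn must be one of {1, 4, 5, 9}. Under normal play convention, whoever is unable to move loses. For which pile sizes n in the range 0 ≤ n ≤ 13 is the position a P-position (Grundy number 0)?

0, 2, 8, 10

n :  0  1  2  3  4  5  6  7  8  9 10 11 12 13
G :  0  1  0  1  2  3  2  3  0  1  0  1  2  3
P-positions are exactly the n with G(n) = 0.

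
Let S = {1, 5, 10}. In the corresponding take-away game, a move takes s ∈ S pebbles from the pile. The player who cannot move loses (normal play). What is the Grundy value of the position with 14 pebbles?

2

G(0) = 0
G(1) = mex{0} = 1
G(2) = mex{1} = 0
G(3) = mex{0} = 1
G(4) = mex{1} = 0
G(5) = mex{0,0} = 1
G(6) = mex{1,1} = 0
G(7) = mex{0,0} = 1
G(8) = mex{1,1} = 0
G(9) = mex{0,0} = 1
G(10) = mex{1,1,0} = 2
G(11) = mex{2,0,1} = 3
G(12) = mex{3,1,0} = 2
G(13) = mex{2,0,1} = 3
G(14) = mex{3,1,0} = 2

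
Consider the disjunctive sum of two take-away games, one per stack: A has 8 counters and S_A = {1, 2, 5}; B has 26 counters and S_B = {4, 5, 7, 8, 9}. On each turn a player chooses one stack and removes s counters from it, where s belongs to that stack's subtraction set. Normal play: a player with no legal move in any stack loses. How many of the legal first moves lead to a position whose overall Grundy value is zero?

Stack A, S = {1, 2, 5}:
G(0) = 0
G(1) = mex{0} = 1
G(2) = mex{1,0} = 2
G(3) = mex{2,1} = 0
G(4) = mex{0,2} = 1
G(5) = mex{1,0,0} = 2
G(6) = mex{2,1,1} = 0
G(7) = mex{0,2,2} = 1
G(8) = mex{1,0,0} = 2
G_A(8) = 2.
Stack B, S = {4, 5, 7, 8, 9}:
n :  0  1  2  3  4  5  6  7  8  9 10 11 12 13 14 15 16 17 18 19 20 21 22 23 24 25 26
G :  0  0  0  0  1  1  1  1  2  2  2  2  3  0  0  0  0  1  1  1  1  2  2  2  2  3  0
G_B(26) = 0.
Combined Grundy value = 2 ⊕ 0 = 2.
A winning move leaves total XOR = 0, i.e. changes one component's Grundy value g to g ⊕ X where X is the current total.
Stack A: need g' = 2⊕2 = 0. Options: 8−1→G=1, 8−2→G=0, 8−5→G=0. Hits: 2.
Stack B: need g' = 0⊕2 = 2. Options: 26−4→G=2, 26−5→G=2, 26−7→G=1, 26−8→G=1, 26−9→G=1. Hits: 2.

4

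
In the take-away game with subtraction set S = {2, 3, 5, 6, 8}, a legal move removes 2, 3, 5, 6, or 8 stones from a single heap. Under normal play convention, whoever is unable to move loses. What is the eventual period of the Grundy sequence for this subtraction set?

n :  0  1  2  3  4  5  6  7  8  9 10 11 12 13 14 15 16 17 18 19 20 21
G :  0  0  1  1  2  2  3  3  4  4  0  0  1  1  2  2  3  3  4  4  0  0
G(n+10) = G(n) holds for n = 0,…,7 (a full window of length max(S) = 8), so the sequence is purely periodic with period 10.

10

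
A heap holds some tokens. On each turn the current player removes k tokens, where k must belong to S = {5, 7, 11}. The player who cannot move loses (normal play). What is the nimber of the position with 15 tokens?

3

G(0) = 0
G(1) = mex{} = 0
G(2) = mex{} = 0
G(3) = mex{} = 0
G(4) = mex{} = 0
G(5) = mex{0} = 1
G(6) = mex{0} = 1
G(7) = mex{0,0} = 1
G(8) = mex{0,0} = 1
G(9) = mex{0,0} = 1
G(10) = mex{1,0} = 2
G(11) = mex{1,0,0} = 2
G(12) = mex{1,1,0} = 2
G(13) = mex{1,1,0} = 2
G(14) = mex{1,1,0} = 2
G(15) = mex{2,1,0} = 3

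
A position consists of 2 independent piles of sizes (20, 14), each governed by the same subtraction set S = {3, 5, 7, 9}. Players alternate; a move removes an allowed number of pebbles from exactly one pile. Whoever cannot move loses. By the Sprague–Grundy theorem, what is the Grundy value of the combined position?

All piles use S = {3, 5, 7, 9}:
n :  0  1  2  3  4  5  6  7  8  9 10 11 12 13 14 15 16 17 18 19 20
G :  0  0  0  1  1  1  2  2  2  3  3  3  0  0  0  1  1  1  2  2  2
Pile A: G(20) = 2.
Pile B: G(14) = 0.
Combined Grundy value = 2 ⊕ 0 = 2.

2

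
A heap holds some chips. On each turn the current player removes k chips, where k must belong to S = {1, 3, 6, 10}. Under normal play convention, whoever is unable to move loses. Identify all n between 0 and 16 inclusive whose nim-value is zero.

G(0) = 0
G(1) = mex{0} = 1
G(2) = mex{1} = 0
G(3) = mex{0,0} = 1
G(4) = mex{1,1} = 0
G(5) = mex{0,0} = 1
G(6) = mex{1,1,0} = 2
G(7) = mex{2,0,1} = 3
G(8) = mex{3,1,0} = 2
G(9) = mex{2,2,1} = 0
G(10) = mex{0,3,0,0} = 1
G(11) = mex{1,2,1,1} = 0
G(12) = mex{0,0,2,0} = 1
G(13) = mex{1,1,3,1} = 0
G(14) = mex{0,0,2,0} = 1
G(15) = mex{1,1,0,1} = 2
G(16) = mex{2,0,1,2} = 3
P-positions are exactly the n with G(n) = 0.

0, 2, 4, 9, 11, 13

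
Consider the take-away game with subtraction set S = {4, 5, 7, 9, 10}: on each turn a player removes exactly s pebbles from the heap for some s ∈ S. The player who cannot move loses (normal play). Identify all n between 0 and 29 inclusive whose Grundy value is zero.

n :  0  1  2  3  4  5  6  7  8  9 10 11 12 13 14 15 16 17 18 19 20 21 22 23 24 25 26 27 28 29
G :  0  0  0  0  1  1  1  1  2  2  2  2  3  3  0  0  0  0  1  1  1  1  2  2  2  2  3  3  0  0
P-positions are exactly the n with G(n) = 0.

0, 1, 2, 3, 14, 15, 16, 17, 28, 29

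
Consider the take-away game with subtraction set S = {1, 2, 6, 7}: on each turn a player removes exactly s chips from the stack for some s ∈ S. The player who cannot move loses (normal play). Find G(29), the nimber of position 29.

n :  0  1  2  3  4  5  6  7  8  9 10 11 12 13 14 15 16 17 18 19 20 21 22 23 24 25 26 27 28 29
G :  0  1  2  0  1  2  3  4  0  1  2  0  1  2  3  4  0  1  2  0  1  2  3  4  0  1  2  0  1  2

2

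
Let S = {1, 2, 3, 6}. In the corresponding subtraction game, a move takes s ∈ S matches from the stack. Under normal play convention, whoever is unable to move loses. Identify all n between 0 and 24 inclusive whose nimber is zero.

0, 4, 8, 12, 16, 20, 24

n :  0  1  2  3  4  5  6  7  8  9 10 11 12 13 14 15 16 17 18 19 20 21 22 23 24
G :  0  1  2  3  0  1  2  3  0  1  2  3  0  1  2  3  0  1  2  3  0  1  2  3  0
P-positions are exactly the n with G(n) = 0.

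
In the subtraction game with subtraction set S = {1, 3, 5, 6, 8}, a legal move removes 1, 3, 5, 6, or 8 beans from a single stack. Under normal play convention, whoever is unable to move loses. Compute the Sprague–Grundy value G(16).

1

G(0) = 0
G(1) = mex{0} = 1
G(2) = mex{1} = 0
G(3) = mex{0,0} = 1
G(4) = mex{1,1} = 0
G(5) = mex{0,0,0} = 1
G(6) = mex{1,1,1,0} = 2
G(7) = mex{2,0,0,1} = 3
G(8) = mex{3,1,1,0,0} = 2
G(9) = mex{2,2,0,1,1} = 3
G(10) = mex{3,3,1,0,0} = 2
G(11) = mex{2,2,2,1,1} = 0
G(12) = mex{0,3,3,2,0} = 1
G(13) = mex{1,2,2,3,1} = 0
G(14) = mex{0,0,3,2,2} = 1
G(15) = mex{1,1,2,3,3} = 0
G(16) = mex{0,0,0,2,2} = 1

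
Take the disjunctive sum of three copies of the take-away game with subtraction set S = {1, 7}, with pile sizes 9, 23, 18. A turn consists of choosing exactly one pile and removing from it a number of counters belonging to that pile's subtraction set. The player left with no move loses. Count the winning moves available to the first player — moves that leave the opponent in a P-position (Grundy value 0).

All piles use S = {1, 7}:
G(0) = 0
G(1) = mex{0} = 1
G(2) = mex{1} = 0
G(3) = mex{0} = 1
G(4) = mex{1} = 0
G(5) = mex{0} = 1
G(6) = mex{1} = 0
G(7) = mex{0,0} = 1
G(8) = mex{1,1} = 0
G(9) = mex{0,0} = 1
G(10) = mex{1,1} = 0
G(11) = mex{0,0} = 1
G(12) = mex{1,1} = 0
G(13) = mex{0,0} = 1
G(14) = mex{1,1} = 0
G(15) = mex{0,0} = 1
G(16) = mex{1,1} = 0
G(17) = mex{0,0} = 1
G(18) = mex{1,1} = 0
G(19) = mex{0,0} = 1
G(20) = mex{1,1} = 0
G(21) = mex{0,0} = 1
G(22) = mex{1,1} = 0
G(23) = mex{0,0} = 1
Pile A: G(9) = 1.
Pile B: G(23) = 1.
Pile C: G(18) = 0.
Combined Grundy value = 1 ⊕ 1 ⊕ 0 = 0.
A winning move leaves total XOR = 0, i.e. changes one component's Grundy value g to g ⊕ X where X is the current total.
Pile A: target g' = 1⊕0 = 1, but every legal move changes the Grundy value (mex property), so 0 moves.
Pile B: target g' = 1⊕0 = 1, but every legal move changes the Grundy value (mex property), so 0 moves.
Pile C: target g' = 0⊕0 = 0, but every legal move changes the Grundy value (mex property), so 0 moves.

0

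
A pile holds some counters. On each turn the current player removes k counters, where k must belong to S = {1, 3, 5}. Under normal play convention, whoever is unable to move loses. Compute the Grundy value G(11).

1

G(0) = 0
G(1) = mex{0} = 1
G(2) = mex{1} = 0
G(3) = mex{0,0} = 1
G(4) = mex{1,1} = 0
G(5) = mex{0,0,0} = 1
G(6) = mex{1,1,1} = 0
G(7) = mex{0,0,0} = 1
G(8) = mex{1,1,1} = 0
G(9) = mex{0,0,0} = 1
G(10) = mex{1,1,1} = 0
G(11) = mex{0,0,0} = 1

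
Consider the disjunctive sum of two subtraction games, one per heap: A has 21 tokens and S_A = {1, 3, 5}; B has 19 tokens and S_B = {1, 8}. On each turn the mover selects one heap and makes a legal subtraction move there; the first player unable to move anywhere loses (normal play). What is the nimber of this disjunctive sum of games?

Heap A, S = {1, 3, 5}:
G(0) = 0
G(1) = mex{0} = 1
G(2) = mex{1} = 0
G(3) = mex{0,0} = 1
G(4) = mex{1,1} = 0
G(5) = mex{0,0,0} = 1
G(6) = mex{1,1,1} = 0
G(7) = mex{0,0,0} = 1
G(8) = mex{1,1,1} = 0
G(9) = mex{0,0,0} = 1
G(10) = mex{1,1,1} = 0
G(11) = mex{0,0,0} = 1
G(12) = mex{1,1,1} = 0
G(13) = mex{0,0,0} = 1
G(14) = mex{1,1,1} = 0
G(15) = mex{0,0,0} = 1
G(16) = mex{1,1,1} = 0
G(17) = mex{0,0,0} = 1
G(18) = mex{1,1,1} = 0
G(19) = mex{0,0,0} = 1
G(20) = mex{1,1,1} = 0
G(21) = mex{0,0,0} = 1
G_A(21) = 1.
Heap B, S = {1, 8}:
G(0) = 0
G(1) = mex{0} = 1
G(2) = mex{1} = 0
G(3) = mex{0} = 1
G(4) = mex{1} = 0
G(5) = mex{0} = 1
G(6) = mex{1} = 0
G(7) = mex{0} = 1
G(8) = mex{1,0} = 2
G(9) = mex{2,1} = 0
G(10) = mex{0,0} = 1
G(11) = mex{1,1} = 0
G(12) = mex{0,0} = 1
G(13) = mex{1,1} = 0
G(14) = mex{0,0} = 1
G(15) = mex{1,1} = 0
G(16) = mex{0,2} = 1
G(17) = mex{1,0} = 2
G(18) = mex{2,1} = 0
G(19) = mex{0,0} = 1
G_B(19) = 1.
Combined Grundy value = 1 ⊕ 1 = 0.

0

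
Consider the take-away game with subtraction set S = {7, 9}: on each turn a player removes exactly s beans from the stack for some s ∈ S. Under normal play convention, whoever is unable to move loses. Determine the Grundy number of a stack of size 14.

2

n :  0  1  2  3  4  5  6  7  8  9 10 11 12 13 14
G :  0  0  0  0  0  0  0  1  1  1  1  1  1  1  2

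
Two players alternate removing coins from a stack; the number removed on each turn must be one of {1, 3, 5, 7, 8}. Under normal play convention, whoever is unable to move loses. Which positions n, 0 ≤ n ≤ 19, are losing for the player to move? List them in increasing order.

0, 2, 4, 6, 15, 17, 19

G(0) = 0
G(1) = mex{0} = 1
G(2) = mex{1} = 0
G(3) = mex{0,0} = 1
G(4) = mex{1,1} = 0
G(5) = mex{0,0,0} = 1
G(6) = mex{1,1,1} = 0
G(7) = mex{0,0,0,0} = 1
G(8) = mex{1,1,1,1,0} = 2
G(9) = mex{2,0,0,0,1} = 3
G(10) = mex{3,1,1,1,0} = 2
G(11) = mex{2,2,0,0,1} = 3
G(12) = mex{3,3,1,1,0} = 2
G(13) = mex{2,2,2,0,1} = 3
G(14) = mex{3,3,3,1,0} = 2
G(15) = mex{2,2,2,2,1} = 0
G(16) = mex{0,3,3,3,2} = 1
G(17) = mex{1,2,2,2,3} = 0
G(18) = mex{0,0,3,3,2} = 1
G(19) = mex{1,1,2,2,3} = 0
P-positions are exactly the n with G(n) = 0.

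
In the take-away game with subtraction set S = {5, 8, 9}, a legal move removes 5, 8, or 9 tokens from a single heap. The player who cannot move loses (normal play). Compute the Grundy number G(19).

n :  0  1  2  3  4  5  6  7  8  9 10 11 12 13 14 15 16 17 18 19
G :  0  0  0  0  0  1  1  1  1  1  2  2  2  2  0  0  0  0  0  1

1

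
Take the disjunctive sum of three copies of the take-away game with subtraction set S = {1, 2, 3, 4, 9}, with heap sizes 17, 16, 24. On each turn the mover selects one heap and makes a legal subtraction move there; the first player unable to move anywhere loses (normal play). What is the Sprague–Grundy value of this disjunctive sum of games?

7

All heaps use S = {1, 2, 3, 4, 9}:
G(0) = 0
G(1) = mex{0} = 1
G(2) = mex{1,0} = 2
G(3) = mex{2,1,0} = 3
G(4) = mex{3,2,1,0} = 4
G(5) = mex{4,3,2,1} = 0
G(6) = mex{0,4,3,2} = 1
G(7) = mex{1,0,4,3} = 2
G(8) = mex{2,1,0,4} = 3
G(9) = mex{3,2,1,0,0} = 4
G(10) = mex{4,3,2,1,1} = 0
G(11) = mex{0,4,3,2,2} = 1
G(12) = mex{1,0,4,3,3} = 2
G(13) = mex{2,1,0,4,4} = 3
G(14) = mex{3,2,1,0,0} = 4
G(15) = mex{4,3,2,1,1} = 0
G(16) = mex{0,4,3,2,2} = 1
G(17) = mex{1,0,4,3,3} = 2
G(18) = mex{2,1,0,4,4} = 3
G(19) = mex{3,2,1,0,0} = 4
G(20) = mex{4,3,2,1,1} = 0
G(21) = mex{0,4,3,2,2} = 1
G(22) = mex{1,0,4,3,3} = 2
G(23) = mex{2,1,0,4,4} = 3
G(24) = mex{3,2,1,0,0} = 4
Heap A: G(17) = 2.
Heap B: G(16) = 1.
Heap C: G(24) = 4.
Combined Grundy value = 2 ⊕ 1 ⊕ 4 = 7.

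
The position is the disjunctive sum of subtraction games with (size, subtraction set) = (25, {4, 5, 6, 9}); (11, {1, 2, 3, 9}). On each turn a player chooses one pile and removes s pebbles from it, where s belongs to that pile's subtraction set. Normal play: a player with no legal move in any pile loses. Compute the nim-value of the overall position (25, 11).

Pile A, S = {4, 5, 6, 9}:
n :  0  1  2  3  4  5  6  7  8  9 10 11 12 13 14 15 16 17 18 19 20 21 22 23 24 25
G :  0  0  0  0  1  1  1  1  2  2  2  2  3  0  0  0  0  1  1  1  1  2  2  2  2  3
G_A(25) = 3.
Pile B, S = {1, 2, 3, 9}:
G(0) = 0
G(1) = mex{0} = 1
G(2) = mex{1,0} = 2
G(3) = mex{2,1,0} = 3
G(4) = mex{3,2,1} = 0
G(5) = mex{0,3,2} = 1
G(6) = mex{1,0,3} = 2
G(7) = mex{2,1,0} = 3
G(8) = mex{3,2,1} = 0
G(9) = mex{0,3,2,0} = 1
G(10) = mex{1,0,3,1} = 2
G(11) = mex{2,1,0,2} = 3
G_B(11) = 3.
Combined Grundy value = 3 ⊕ 3 = 0.

0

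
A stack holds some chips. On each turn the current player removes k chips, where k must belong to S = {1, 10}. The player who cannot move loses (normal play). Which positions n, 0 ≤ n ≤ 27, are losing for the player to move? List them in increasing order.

n :  0  1  2  3  4  5  6  7  8  9 10 11 12 13 14 15 16 17 18 19 20 21 22 23 24 25 26 27
G :  0  1  0  1  0  1  0  1  0  1  2  0  1  0  1  0  1  0  1  0  1  2  0  1  0  1  0  1
P-positions are exactly the n with G(n) = 0.

0, 2, 4, 6, 8, 11, 13, 15, 17, 19, 22, 24, 26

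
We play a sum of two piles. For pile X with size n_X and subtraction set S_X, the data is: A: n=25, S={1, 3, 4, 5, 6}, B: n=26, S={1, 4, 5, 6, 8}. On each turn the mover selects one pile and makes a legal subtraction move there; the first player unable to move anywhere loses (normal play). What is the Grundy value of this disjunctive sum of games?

7

Pile A, S = {1, 3, 4, 5, 6}:
G(0) = 0
G(1) = mex{0} = 1
G(2) = mex{1} = 0
G(3) = mex{0,0} = 1
G(4) = mex{1,1,0} = 2
G(5) = mex{2,0,1,0} = 3
G(6) = mex{3,1,0,1,0} = 2
G(7) = mex{2,2,1,0,1} = 3
G(8) = mex{3,3,2,1,0} = 4
G(9) = mex{4,2,3,2,1} = 0
G(10) = mex{0,3,2,3,2} = 1
G(11) = mex{1,4,3,2,3} = 0
G(12) = mex{0,0,4,3,2} = 1
G(13) = mex{1,1,0,4,3} = 2
G(14) = mex{2,0,1,0,4} = 3
G(15) = mex{3,1,0,1,0} = 2
G(16) = mex{2,2,1,0,1} = 3
G(17) = mex{3,3,2,1,0} = 4
G(18) = mex{4,2,3,2,1} = 0
G(19) = mex{0,3,2,3,2} = 1
G(20) = mex{1,4,3,2,3} = 0
G(21) = mex{0,0,4,3,2} = 1
G(22) = mex{1,1,0,4,3} = 2
G(23) = mex{2,0,1,0,4} = 3
G(24) = mex{3,1,0,1,0} = 2
G(25) = mex{2,2,1,0,1} = 3
G_A(25) = 3.
Pile B, S = {1, 4, 5, 6, 8}:
G(0) = 0
G(1) = mex{0} = 1
G(2) = mex{1} = 0
G(3) = mex{0} = 1
G(4) = mex{1,0} = 2
G(5) = mex{2,1,0} = 3
G(6) = mex{3,0,1,0} = 2
G(7) = mex{2,1,0,1} = 3
G(8) = mex{3,2,1,0,0} = 4
G(9) = mex{4,3,2,1,1} = 0
G(10) = mex{0,2,3,2,0} = 1
G(11) = mex{1,3,2,3,1} = 0
G(12) = mex{0,4,3,2,2} = 1
G(13) = mex{1,0,4,3,3} = 2
G(14) = mex{2,1,0,4,2} = 3
G(15) = mex{3,0,1,0,3} = 2
G(16) = mex{2,1,0,1,4} = 3
G(17) = mex{3,2,1,0,0} = 4
G(18) = mex{4,3,2,1,1} = 0
G(19) = mex{0,2,3,2,0} = 1
G(20) = mex{1,3,2,3,1} = 0
G(21) = mex{0,4,3,2,2} = 1
G(22) = mex{1,0,4,3,3} = 2
G(23) = mex{2,1,0,4,2} = 3
G(24) = mex{3,0,1,0,3} = 2
G(25) = mex{2,1,0,1,4} = 3
G(26) = mex{3,2,1,0,0} = 4
G_B(26) = 4.
Combined Grundy value = 3 ⊕ 4 = 7.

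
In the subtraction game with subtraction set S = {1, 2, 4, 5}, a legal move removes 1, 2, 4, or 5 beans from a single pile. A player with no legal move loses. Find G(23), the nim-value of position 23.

n :  0  1  2  3  4  5  6  7  8  9 10 11 12 13 14 15 16 17 18 19 20 21 22 23
G :  0  1  2  0  1  2  0  1  2  0  1  2  0  1  2  0  1  2  0  1  2  0  1  2

2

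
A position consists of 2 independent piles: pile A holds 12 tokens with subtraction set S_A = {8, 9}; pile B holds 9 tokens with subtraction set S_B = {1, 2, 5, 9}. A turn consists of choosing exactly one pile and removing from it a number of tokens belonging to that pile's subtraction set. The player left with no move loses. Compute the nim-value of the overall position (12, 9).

Pile A, S = {8, 9}:
n :  0  1  2  3  4  5  6  7  8  9 10 11 12
G :  0  0  0  0  0  0  0  0  1  1  1  1  1
G_A(12) = 1.
Pile B, S = {1, 2, 5, 9}:
n : 0 1 2 3 4 5 6 7 8 9
G : 0 1 2 0 1 2 0 1 2 3
G_B(9) = 3.
Combined Grundy value = 1 ⊕ 3 = 2.

2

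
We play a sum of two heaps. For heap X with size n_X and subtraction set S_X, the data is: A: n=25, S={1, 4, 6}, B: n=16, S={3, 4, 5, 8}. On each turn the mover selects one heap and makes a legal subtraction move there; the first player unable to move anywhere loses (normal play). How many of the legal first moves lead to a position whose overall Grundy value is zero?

4

Heap A, S = {1, 4, 6}:
G(0) = 0
G(1) = mex{0} = 1
G(2) = mex{1} = 0
G(3) = mex{0} = 1
G(4) = mex{1,0} = 2
G(5) = mex{2,1} = 0
G(6) = mex{0,0,0} = 1
G(7) = mex{1,1,1} = 0
G(8) = mex{0,2,0} = 1
G(9) = mex{1,0,1} = 2
G(10) = mex{2,1,2} = 0
G(11) = mex{0,0,0} = 1
G(12) = mex{1,1,1} = 0
G(13) = mex{0,2,0} = 1
G(14) = mex{1,0,1} = 2
G(15) = mex{2,1,2} = 0
G(16) = mex{0,0,0} = 1
G(17) = mex{1,1,1} = 0
G(18) = mex{0,2,0} = 1
G(19) = mex{1,0,1} = 2
G(20) = mex{2,1,2} = 0
G(21) = mex{0,0,0} = 1
G(22) = mex{1,1,1} = 0
G(23) = mex{0,2,0} = 1
G(24) = mex{1,0,1} = 2
G(25) = mex{2,1,2} = 0
G_A(25) = 0.
Heap B, S = {3, 4, 5, 8}:
G(0) = 0
G(1) = mex{} = 0
G(2) = mex{} = 0
G(3) = mex{0} = 1
G(4) = mex{0,0} = 1
G(5) = mex{0,0,0} = 1
G(6) = mex{1,0,0} = 2
G(7) = mex{1,1,0} = 2
G(8) = mex{1,1,1,0} = 2
G(9) = mex{2,1,1,0} = 3
G(10) = mex{2,2,1,0} = 3
G(11) = mex{2,2,2,1} = 0
G(12) = mex{3,2,2,1} = 0
G(13) = mex{3,3,2,1} = 0
G(14) = mex{0,3,3,2} = 1
G(15) = mex{0,0,3,2} = 1
G(16) = mex{0,0,0,2} = 1
G_B(16) = 1.
Combined Grundy value = 0 ⊕ 1 = 1.
A winning move leaves total XOR = 0, i.e. changes one component's Grundy value g to g ⊕ X where X is the current total.
Heap A: need g' = 0⊕1 = 1. Options: 25−1→G=2, 25−4→G=1, 25−6→G=2. Hits: 1.
Heap B: need g' = 1⊕1 = 0. Options: 16−3→G=0, 16−4→G=0, 16−5→G=0, 16−8→G=2. Hits: 3.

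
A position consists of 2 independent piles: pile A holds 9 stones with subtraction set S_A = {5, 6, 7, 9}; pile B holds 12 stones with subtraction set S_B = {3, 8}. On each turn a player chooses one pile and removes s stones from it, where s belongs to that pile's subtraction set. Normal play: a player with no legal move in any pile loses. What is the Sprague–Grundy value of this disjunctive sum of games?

1

Pile A, S = {5, 6, 7, 9}:
n : 0 1 2 3 4 5 6 7 8 9
G : 0 0 0 0 0 1 1 1 1 1
G_A(9) = 1.
Pile B, S = {3, 8}:
n :  0  1  2  3  4  5  6  7  8  9 10 11 12
G :  0  0  0  1  1  1  0  0  2  1  1  0  0
G_B(12) = 0.
Combined Grundy value = 1 ⊕ 0 = 1.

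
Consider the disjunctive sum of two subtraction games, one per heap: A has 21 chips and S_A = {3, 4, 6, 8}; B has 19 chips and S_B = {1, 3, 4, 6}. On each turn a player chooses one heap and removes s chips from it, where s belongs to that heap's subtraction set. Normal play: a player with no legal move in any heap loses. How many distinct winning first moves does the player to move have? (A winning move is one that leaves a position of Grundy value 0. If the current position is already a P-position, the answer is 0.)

Heap A, S = {3, 4, 6, 8}:
G(0) = 0
G(1) = mex{} = 0
G(2) = mex{} = 0
G(3) = mex{0} = 1
G(4) = mex{0,0} = 1
G(5) = mex{0,0} = 1
G(6) = mex{1,0,0} = 2
G(7) = mex{1,1,0} = 2
G(8) = mex{1,1,0,0} = 2
G(9) = mex{2,1,1,0} = 3
G(10) = mex{2,2,1,0} = 3
G(11) = mex{2,2,1,1} = 0
G(12) = mex{3,2,2,1} = 0
G(13) = mex{3,3,2,1} = 0
G(14) = mex{0,3,2,2} = 1
G(15) = mex{0,0,3,2} = 1
G(16) = mex{0,0,3,2} = 1
G(17) = mex{1,0,0,3} = 2
G(18) = mex{1,1,0,3} = 2
G(19) = mex{1,1,0,0} = 2
G(20) = mex{2,1,1,0} = 3
G(21) = mex{2,2,1,0} = 3
G_A(21) = 3.
Heap B, S = {1, 3, 4, 6}:
G(0) = 0
G(1) = mex{0} = 1
G(2) = mex{1} = 0
G(3) = mex{0,0} = 1
G(4) = mex{1,1,0} = 2
G(5) = mex{2,0,1} = 3
G(6) = mex{3,1,0,0} = 2
G(7) = mex{2,2,1,1} = 0
G(8) = mex{0,3,2,0} = 1
G(9) = mex{1,2,3,1} = 0
G(10) = mex{0,0,2,2} = 1
G(11) = mex{1,1,0,3} = 2
G(12) = mex{2,0,1,2} = 3
G(13) = mex{3,1,0,0} = 2
G(14) = mex{2,2,1,1} = 0
G(15) = mex{0,3,2,0} = 1
G(16) = mex{1,2,3,1} = 0
G(17) = mex{0,0,2,2} = 1
G(18) = mex{1,1,0,3} = 2
G(19) = mex{2,0,1,2} = 3
G_B(19) = 3.
Combined Grundy value = 3 ⊕ 3 = 0.
A winning move leaves total XOR = 0, i.e. changes one component's Grundy value g to g ⊕ X where X is the current total.
Heap A: target g' = 3⊕0 = 3, but every legal move changes the Grundy value (mex property), so 0 moves.
Heap B: target g' = 3⊕0 = 3, but every legal move changes the Grundy value (mex property), so 0 moves.

0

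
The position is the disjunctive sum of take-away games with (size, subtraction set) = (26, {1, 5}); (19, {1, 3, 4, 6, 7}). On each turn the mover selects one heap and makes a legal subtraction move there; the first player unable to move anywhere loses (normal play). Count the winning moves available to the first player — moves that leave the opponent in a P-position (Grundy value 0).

1

Heap A, S = {1, 5}:
n :  0  1  2  3  4  5  6  7  8  9 10 11 12 13 14 15 16 17 18 19 20 21 22 23 24 25 26
G :  0  1  0  1  0  1  0  1  0  1  0  1  0  1  0  1  0  1  0  1  0  1  0  1  0  1  0
G_A(26) = 0.
Heap B, S = {1, 3, 4, 6, 7}:
G(0) = 0
G(1) = mex{0} = 1
G(2) = mex{1} = 0
G(3) = mex{0,0} = 1
G(4) = mex{1,1,0} = 2
G(5) = mex{2,0,1} = 3
G(6) = mex{3,1,0,0} = 2
G(7) = mex{2,2,1,1,0} = 3
G(8) = mex{3,3,2,0,1} = 4
G(9) = mex{4,2,3,1,0} = 5
G(10) = mex{5,3,2,2,1} = 0
G(11) = mex{0,4,3,3,2} = 1
G(12) = mex{1,5,4,2,3} = 0
G(13) = mex{0,0,5,3,2} = 1
G(14) = mex{1,1,0,4,3} = 2
G(15) = mex{2,0,1,5,4} = 3
G(16) = mex{3,1,0,0,5} = 2
G(17) = mex{2,2,1,1,0} = 3
G(18) = mex{3,3,2,0,1} = 4
G(19) = mex{4,2,3,1,0} = 5
G_B(19) = 5.
Combined Grundy value = 0 ⊕ 5 = 5.
A winning move leaves total XOR = 0, i.e. changes one component's Grundy value g to g ⊕ X where X is the current total.
Heap A: need g' = 0⊕5 = 5. Options: 26−1→G=1, 26−5→G=1. Hits: 0.
Heap B: need g' = 5⊕5 = 0. Options: 19−1→G=4, 19−3→G=2, 19−4→G=3, 19−6→G=1, 19−7→G=0. Hits: 1.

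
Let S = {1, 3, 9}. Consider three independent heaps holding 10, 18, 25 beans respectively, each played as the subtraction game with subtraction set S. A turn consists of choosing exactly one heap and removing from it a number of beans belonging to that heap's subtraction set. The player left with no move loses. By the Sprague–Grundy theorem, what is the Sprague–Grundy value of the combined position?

1

All heaps use S = {1, 3, 9}:
n :  0  1  2  3  4  5  6  7  8  9 10 11 12 13 14 15 16 17 18 19 20 21 22 23 24 25
G :  0  1  0  1  0  1  0  1  0  1  0  1  0  1  0  1  0  1  0  1  0  1  0  1  0  1
Heap A: G(10) = 0.
Heap B: G(18) = 0.
Heap C: G(25) = 1.
Combined Grundy value = 0 ⊕ 0 ⊕ 1 = 1.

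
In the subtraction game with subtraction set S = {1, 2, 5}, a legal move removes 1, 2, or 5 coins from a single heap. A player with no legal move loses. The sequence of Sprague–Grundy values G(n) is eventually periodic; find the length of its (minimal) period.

G(0) = 0
G(1) = mex{0} = 1
G(2) = mex{1,0} = 2
G(3) = mex{2,1} = 0
G(4) = mex{0,2} = 1
G(5) = mex{1,0,0} = 2
G(6) = mex{2,1,1} = 0
G(7) = mex{0,2,2} = 1
G(8) = mex{1,0,0} = 2
G(9) = mex{2,1,1} = 0
G(10) = mex{0,2,2} = 1
G(11) = mex{1,0,0} = 2
G(12) = mex{2,1,1} = 0
G(13) = mex{0,2,2} = 1
G(14) = mex{1,0,0} = 2
G(n+3) = G(n) holds for n = 0,…,4 (a full window of length max(S) = 5), so the sequence is purely periodic with period 3.

3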